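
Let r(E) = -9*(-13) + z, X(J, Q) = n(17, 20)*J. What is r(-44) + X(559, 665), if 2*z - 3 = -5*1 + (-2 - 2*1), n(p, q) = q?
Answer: 11294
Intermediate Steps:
X(J, Q) = 20*J
z = -3 (z = 3/2 + (-5*1 + (-2 - 2*1))/2 = 3/2 + (-5 + (-2 - 2))/2 = 3/2 + (-5 - 4)/2 = 3/2 + (1/2)*(-9) = 3/2 - 9/2 = -3)
r(E) = 114 (r(E) = -9*(-13) - 3 = 117 - 3 = 114)
r(-44) + X(559, 665) = 114 + 20*559 = 114 + 11180 = 11294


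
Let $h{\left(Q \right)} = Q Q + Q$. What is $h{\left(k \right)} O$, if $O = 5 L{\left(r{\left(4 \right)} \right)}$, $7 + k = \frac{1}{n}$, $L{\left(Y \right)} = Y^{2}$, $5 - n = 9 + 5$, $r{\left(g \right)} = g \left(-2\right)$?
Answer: $\frac{1126400}{81} \approx 13906.0$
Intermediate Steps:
$r{\left(g \right)} = - 2 g$
$n = -9$ ($n = 5 - \left(9 + 5\right) = 5 - 14 = -9$)
$k = - \frac{64}{9}$ ($k = -7 + \frac{1}{-9} = -7 - \frac{1}{9} = - \frac{64}{9} \approx -7.1111$)
$h{\left(Q \right)} = Q + Q^{2}$ ($h{\left(Q \right)} = Q^{2} + Q = Q + Q^{2}$)
$O = 320$ ($O = 5 \left(\left(-2\right) 4\right)^{2} = 5 \left(-8\right)^{2} = 5 \cdot 64 = 320$)
$h{\left(k \right)} O = - \frac{64 \left(1 - \frac{64}{9}\right)}{9} \cdot 320 = \left(- \frac{64}{9}\right) \left(- \frac{55}{9}\right) 320 = \frac{3520}{81} \cdot 320 = \frac{1126400}{81}$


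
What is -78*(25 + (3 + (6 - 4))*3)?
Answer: -3120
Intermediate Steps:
-78*(25 + (3 + (6 - 4))*3) = -78*(25 + (3 + 2)*3) = -78*(25 + 5*3) = -78*(25 + 15) = -78*40 = -3120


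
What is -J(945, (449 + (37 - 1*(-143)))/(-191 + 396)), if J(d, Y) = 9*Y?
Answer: -5661/205 ≈ -27.615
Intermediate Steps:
-J(945, (449 + (37 - 1*(-143)))/(-191 + 396)) = -9*(449 + (37 - 1*(-143)))/(-191 + 396) = -9*(449 + (37 + 143))/205 = -9*(449 + 180)*(1/205) = -9*629*(1/205) = -9*629/205 = -1*5661/205 = -5661/205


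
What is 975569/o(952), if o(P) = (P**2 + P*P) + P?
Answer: 139367/259080 ≈ 0.53793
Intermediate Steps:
o(P) = P + 2*P**2 (o(P) = (P**2 + P**2) + P = 2*P**2 + P = P + 2*P**2)
975569/o(952) = 975569/((952*(1 + 2*952))) = 975569/((952*(1 + 1904))) = 975569/((952*1905)) = 975569/1813560 = 975569*(1/1813560) = 139367/259080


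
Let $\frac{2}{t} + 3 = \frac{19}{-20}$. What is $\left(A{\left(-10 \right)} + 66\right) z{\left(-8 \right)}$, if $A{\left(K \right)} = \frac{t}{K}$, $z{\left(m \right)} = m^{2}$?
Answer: $\frac{333952}{79} \approx 4227.2$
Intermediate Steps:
$t = - \frac{40}{79}$ ($t = \frac{2}{-3 + \frac{19}{-20}} = \frac{2}{-3 + 19 \left(- \frac{1}{20}\right)} = \frac{2}{-3 - \frac{19}{20}} = \frac{2}{- \frac{79}{20}} = 2 \left(- \frac{20}{79}\right) = - \frac{40}{79} \approx -0.50633$)
$A{\left(K \right)} = - \frac{40}{79 K}$
$\left(A{\left(-10 \right)} + 66\right) z{\left(-8 \right)} = \left(- \frac{40}{79 \left(-10\right)} + 66\right) \left(-8\right)^{2} = \left(\left(- \frac{40}{79}\right) \left(- \frac{1}{10}\right) + 66\right) 64 = \left(\frac{4}{79} + 66\right) 64 = \frac{5218}{79} \cdot 64 = \frac{333952}{79}$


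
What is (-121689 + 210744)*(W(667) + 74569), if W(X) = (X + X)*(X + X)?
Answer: 165119101875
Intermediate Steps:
W(X) = 4*X² (W(X) = (2*X)*(2*X) = 4*X²)
(-121689 + 210744)*(W(667) + 74569) = (-121689 + 210744)*(4*667² + 74569) = 89055*(4*444889 + 74569) = 89055*(1779556 + 74569) = 89055*1854125 = 165119101875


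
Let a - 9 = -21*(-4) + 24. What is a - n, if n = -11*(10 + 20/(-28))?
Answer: 1534/7 ≈ 219.14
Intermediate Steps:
a = 117 (a = 9 + (-21*(-4) + 24) = 9 + (84 + 24) = 9 + 108 = 117)
n = -715/7 (n = -11*(10 + 20*(-1/28)) = -11*(10 - 5/7) = -11*65/7 = -715/7 ≈ -102.14)
a - n = 117 - 1*(-715/7) = 117 + 715/7 = 1534/7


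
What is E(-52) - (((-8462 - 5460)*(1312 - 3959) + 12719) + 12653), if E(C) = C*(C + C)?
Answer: -36871498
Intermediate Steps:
E(C) = 2*C**2 (E(C) = C*(2*C) = 2*C**2)
E(-52) - (((-8462 - 5460)*(1312 - 3959) + 12719) + 12653) = 2*(-52)**2 - (((-8462 - 5460)*(1312 - 3959) + 12719) + 12653) = 2*2704 - ((-13922*(-2647) + 12719) + 12653) = 5408 - ((36851534 + 12719) + 12653) = 5408 - (36864253 + 12653) = 5408 - 1*36876906 = 5408 - 36876906 = -36871498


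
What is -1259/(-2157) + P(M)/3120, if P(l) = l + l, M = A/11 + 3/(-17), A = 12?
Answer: 122548109/209746680 ≈ 0.58427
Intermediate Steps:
M = 171/187 (M = 12/11 + 3/(-17) = 12*(1/11) + 3*(-1/17) = 12/11 - 3/17 = 171/187 ≈ 0.91444)
P(l) = 2*l
-1259/(-2157) + P(M)/3120 = -1259/(-2157) + (2*(171/187))/3120 = -1259*(-1/2157) + (342/187)*(1/3120) = 1259/2157 + 57/97240 = 122548109/209746680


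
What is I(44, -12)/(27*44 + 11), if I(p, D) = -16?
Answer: -16/1199 ≈ -0.013344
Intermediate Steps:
I(44, -12)/(27*44 + 11) = -16/(27*44 + 11) = -16/(1188 + 11) = -16/1199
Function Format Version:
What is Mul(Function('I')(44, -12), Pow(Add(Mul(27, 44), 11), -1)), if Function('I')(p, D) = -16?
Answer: Rational(-16, 1199) ≈ -0.013344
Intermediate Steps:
Mul(Function('I')(44, -12), Pow(Add(Mul(27, 44), 11), -1)) = Mul(-16, Pow(Add(Mul(27, 44), 11), -1)) = Mul(-16, Pow(Add(1188, 11), -1)) = Mul(-16, Pow(1199, -1)) = Mul(-16, Rational(1, 1199)) = Rational(-16, 1199)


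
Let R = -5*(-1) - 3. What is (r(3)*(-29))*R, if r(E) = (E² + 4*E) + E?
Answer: -1392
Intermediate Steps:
R = 2 (R = 5 - 3 = 2)
r(E) = E² + 5*E
(r(3)*(-29))*R = ((3*(5 + 3))*(-29))*2 = ((3*8)*(-29))*2 = (24*(-29))*2 = -696*2 = -1392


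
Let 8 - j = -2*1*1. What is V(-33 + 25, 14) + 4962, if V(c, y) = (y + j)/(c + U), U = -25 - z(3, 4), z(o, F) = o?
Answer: 14884/3 ≈ 4961.3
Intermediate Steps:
j = 10 (j = 8 - (-2*1) = 8 - (-2) = 8 - 1*(-2) = 8 + 2 = 10)
U = -28 (U = -25 - 1*3 = -25 - 3 = -28)
V(c, y) = (10 + y)/(-28 + c) (V(c, y) = (y + 10)/(c - 28) = (10 + y)/(-28 + c))
V(-33 + 25, 14) + 4962 = (10 + 14)/(-28 + (-33 + 25)) + 4962 = 24/(-28 - 8) + 4962 = 24/(-36) + 4962 = -1/36*24 + 4962 = -⅔ + 4962 = 14884/3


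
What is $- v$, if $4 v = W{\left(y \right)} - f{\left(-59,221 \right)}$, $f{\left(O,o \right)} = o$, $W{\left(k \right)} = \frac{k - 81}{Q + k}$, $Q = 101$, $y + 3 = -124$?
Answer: $\frac{213}{4} \approx 53.25$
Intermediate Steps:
$y = -127$ ($y = -3 - 124 = -127$)
$W{\left(k \right)} = \frac{-81 + k}{101 + k}$ ($W{\left(k \right)} = \frac{k - 81}{101 + k} = \frac{-81 + k}{101 + k}$)
$v = - \frac{213}{4}$ ($v = \frac{\frac{-81 - 127}{101 - 127} - 221}{4} = \frac{\frac{1}{-26} \left(-208\right) - 221}{4} = \frac{\left(- \frac{1}{26}\right) \left(-208\right) - 221}{4} = \frac{8 - 221}{4} = \frac{1}{4} \left(-213\right) = - \frac{213}{4} \approx -53.25$)
$- v = \left(-1\right) \left(- \frac{213}{4}\right) = \frac{213}{4}$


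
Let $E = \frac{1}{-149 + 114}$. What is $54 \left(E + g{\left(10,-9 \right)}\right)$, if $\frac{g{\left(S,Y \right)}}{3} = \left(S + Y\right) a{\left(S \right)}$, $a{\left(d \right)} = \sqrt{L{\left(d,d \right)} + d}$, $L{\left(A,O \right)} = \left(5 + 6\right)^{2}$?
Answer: $- \frac{54}{35} + 162 \sqrt{131} \approx 1852.6$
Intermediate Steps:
$L{\left(A,O \right)} = 121$ ($L{\left(A,O \right)} = 11^{2} = 121$)
$a{\left(d \right)} = \sqrt{121 + d}$
$g{\left(S,Y \right)} = 3 \sqrt{121 + S} \left(S + Y\right)$ ($g{\left(S,Y \right)} = 3 \left(S + Y\right) \sqrt{121 + S} = 3 \sqrt{121 + S} \left(S + Y\right)$)
$E = - \frac{1}{35}$ ($E = \frac{1}{-35} = - \frac{1}{35} \approx -0.028571$)
$54 \left(E + g{\left(10,-9 \right)}\right) = 54 \left(- \frac{1}{35} + 3 \sqrt{121 + 10} \left(10 - 9\right)\right) = 54 \left(- \frac{1}{35} + 3 \sqrt{131} \cdot 1\right) = 54 \left(- \frac{1}{35} + 3 \sqrt{131}\right) = - \frac{54}{35} + 162 \sqrt{131}$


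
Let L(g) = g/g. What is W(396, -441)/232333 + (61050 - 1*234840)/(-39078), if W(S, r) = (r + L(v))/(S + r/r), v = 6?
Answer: 890539565415/200244792371 ≈ 4.4473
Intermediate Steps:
L(g) = 1
W(S, r) = (1 + r)/(1 + S) (W(S, r) = (r + 1)/(S + r/r) = (1 + r)/(S + 1) = (1 + r)/(1 + S))
W(396, -441)/232333 + (61050 - 1*234840)/(-39078) = ((1 - 441)/(1 + 396))/232333 + (61050 - 1*234840)/(-39078) = (-440/397)*(1/232333) + (61050 - 234840)*(-1/39078) = ((1/397)*(-440))*(1/232333) - 173790*(-1/39078) = -440/397*1/232333 + 9655/2171 = -440/92236201 + 9655/2171 = 890539565415/200244792371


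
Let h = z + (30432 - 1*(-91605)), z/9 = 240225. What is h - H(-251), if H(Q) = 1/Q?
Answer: 573299563/251 ≈ 2.2841e+6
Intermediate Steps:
z = 2162025 (z = 9*240225 = 2162025)
h = 2284062 (h = 2162025 + (30432 - 1*(-91605)) = 2162025 + (30432 + 91605) = 2162025 + 122037 = 2284062)
h - H(-251) = 2284062 - 1/(-251) = 2284062 - 1*(-1/251) = 2284062 + 1/251 = 573299563/251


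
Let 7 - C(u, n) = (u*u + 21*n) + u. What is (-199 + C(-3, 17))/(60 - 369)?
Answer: 185/103 ≈ 1.7961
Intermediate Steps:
C(u, n) = 7 - u - u**2 - 21*n (C(u, n) = 7 - ((u*u + 21*n) + u) = 7 - ((u**2 + 21*n) + u) = 7 - (u + u**2 + 21*n) = 7 + (-u - u**2 - 21*n) = 7 - u - u**2 - 21*n)
(-199 + C(-3, 17))/(60 - 369) = (-199 + (7 - 1*(-3) - 1*(-3)**2 - 21*17))/(60 - 369) = (-199 + (7 + 3 - 1*9 - 357))/(-309) = (-199 + (7 + 3 - 9 - 357))*(-1/309) = (-199 - 356)*(-1/309) = -555*(-1/309) = 185/103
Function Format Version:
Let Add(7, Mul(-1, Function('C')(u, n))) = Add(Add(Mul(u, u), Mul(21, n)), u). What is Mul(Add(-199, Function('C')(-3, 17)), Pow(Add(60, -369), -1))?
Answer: Rational(185, 103) ≈ 1.7961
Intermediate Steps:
Function('C')(u, n) = Add(7, Mul(-1, u), Mul(-1, Pow(u, 2)), Mul(-21, n)) (Function('C')(u, n) = Add(7, Mul(-1, Add(Add(Mul(u, u), Mul(21, n)), u))) = Add(7, Mul(-1, Add(Add(Pow(u, 2), Mul(21, n)), u))) = Add(7, Mul(-1, Add(u, Pow(u, 2), Mul(21, n)))) = Add(7, Add(Mul(-1, u), Mul(-1, Pow(u, 2)), Mul(-21, n))) = Add(7, Mul(-1, u), Mul(-1, Pow(u, 2)), Mul(-21, n)))
Mul(Add(-199, Function('C')(-3, 17)), Pow(Add(60, -369), -1)) = Mul(Add(-199, Add(7, Mul(-1, -3), Mul(-1, Pow(-3, 2)), Mul(-21, 17))), Pow(Add(60, -369), -1)) = Mul(Add(-199, Add(7, 3, Mul(-1, 9), -357)), Pow(-309, -1)) = Mul(Add(-199, Add(7, 3, -9, -357)), Rational(-1, 309)) = Mul(Add(-199, -356), Rational(-1, 309)) = Mul(-555, Rational(-1, 309)) = Rational(185, 103)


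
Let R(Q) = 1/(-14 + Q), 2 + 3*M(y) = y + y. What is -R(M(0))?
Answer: 3/44 ≈ 0.068182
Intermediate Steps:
M(y) = -⅔ + 2*y/3 (M(y) = -⅔ + (y + y)/3 = -⅔ + (2*y)/3 = -⅔ + 2*y/3)
-R(M(0)) = -1/(-14 + (-⅔ + (⅔)*0)) = -1/(-14 + (-⅔ + 0)) = -1/(-14 - ⅔) = -1/(-44/3) = -1*(-3/44) = 3/44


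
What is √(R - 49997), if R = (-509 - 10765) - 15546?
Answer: I*√76817 ≈ 277.16*I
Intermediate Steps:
R = -26820 (R = -11274 - 15546 = -26820)
√(R - 49997) = √(-26820 - 49997) = √(-76817) = I*√76817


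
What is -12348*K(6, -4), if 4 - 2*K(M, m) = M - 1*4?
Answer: -12348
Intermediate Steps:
K(M, m) = 4 - M/2 (K(M, m) = 2 - (M - 1*4)/2 = 2 - (M - 4)/2 = 2 - (-4 + M)/2 = 2 + (2 - M/2) = 4 - M/2)
-12348*K(6, -4) = -12348*(4 - 1/2*6) = -12348*(4 - 3) = -12348*1 = -12348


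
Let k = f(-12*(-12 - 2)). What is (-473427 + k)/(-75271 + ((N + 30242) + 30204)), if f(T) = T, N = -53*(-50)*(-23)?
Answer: 473259/75775 ≈ 6.2456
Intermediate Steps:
N = -60950 (N = 2650*(-23) = -60950)
k = 168 (k = -12*(-12 - 2) = -12*(-14) = 168)
(-473427 + k)/(-75271 + ((N + 30242) + 30204)) = (-473427 + 168)/(-75271 + ((-60950 + 30242) + 30204)) = -473259/(-75271 + (-30708 + 30204)) = -473259/(-75271 - 504) = -473259/(-75775) = -473259*(-1/75775) = 473259/75775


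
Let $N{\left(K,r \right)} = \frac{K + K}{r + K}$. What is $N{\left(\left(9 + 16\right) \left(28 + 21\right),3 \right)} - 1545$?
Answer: $- \frac{947405}{614} \approx -1543.0$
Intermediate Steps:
$N{\left(K,r \right)} = \frac{2 K}{K + r}$
$N{\left(\left(9 + 16\right) \left(28 + 21\right),3 \right)} - 1545 = \frac{2 \left(9 + 16\right) \left(28 + 21\right)}{\left(9 + 16\right) \left(28 + 21\right) + 3} - 1545 = \frac{2 \cdot 25 \cdot 49}{25 \cdot 49 + 3} - 1545 = 2 \cdot 1225 \frac{1}{1225 + 3} - 1545 = 2 \cdot 1225 \cdot \frac{1}{1228} - 1545 = \frac{1225}{614} - 1545 = - \frac{947405}{614}$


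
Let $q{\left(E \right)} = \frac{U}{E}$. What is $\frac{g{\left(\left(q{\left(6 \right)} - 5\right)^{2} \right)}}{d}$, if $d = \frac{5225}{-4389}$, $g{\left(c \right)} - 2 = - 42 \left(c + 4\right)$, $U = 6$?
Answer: $\frac{17598}{25} \approx 703.92$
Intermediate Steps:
$q{\left(E \right)} = \frac{6}{E}$
$g{\left(c \right)} = -166 - 42 c$ ($g{\left(c \right)} = 2 - 42 \left(c + 4\right) = 2 - 42 \left(4 + c\right) = 2 - \left(168 + 42 c\right) = -166 - 42 c$)
$d = - \frac{25}{21}$ ($d = 5225 \left(- \frac{1}{4389}\right) = - \frac{25}{21} \approx -1.1905$)
$\frac{g{\left(\left(q{\left(6 \right)} - 5\right)^{2} \right)}}{d} = \frac{-166 - 42 \left(\frac{6}{6} - 5\right)^{2}}{- \frac{25}{21}} = \left(-166 - 42 \left(6 \cdot \frac{1}{6} - 5\right)^{2}\right) \left(- \frac{21}{25}\right) = \left(-166 - 42 \left(1 - 5\right)^{2}\right) \left(- \frac{21}{25}\right) = \left(-166 - 42 \left(-4\right)^{2}\right) \left(- \frac{21}{25}\right) = \left(-166 - 672\right) \left(- \frac{21}{25}\right) = \left(-838\right) \left(- \frac{21}{25}\right) = \frac{17598}{25}$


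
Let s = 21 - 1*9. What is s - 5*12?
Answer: -48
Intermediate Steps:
s = 12 (s = 21 - 9 = 12)
s - 5*12 = 12 - 5*12 = 12 - 60 = -48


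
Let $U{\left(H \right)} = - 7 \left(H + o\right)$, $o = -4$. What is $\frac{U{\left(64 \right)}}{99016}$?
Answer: $- \frac{105}{24754} \approx -0.0042417$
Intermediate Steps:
$U{\left(H \right)} = 28 - 7 H$ ($U{\left(H \right)} = - 7 \left(H - 4\right) = - 7 \left(-4 + H\right) = 28 - 7 H$)
$\frac{U{\left(64 \right)}}{99016} = \frac{28 - 448}{99016} = \left(28 - 448\right) \frac{1}{99016} = \left(-420\right) \frac{1}{99016} = - \frac{105}{24754}$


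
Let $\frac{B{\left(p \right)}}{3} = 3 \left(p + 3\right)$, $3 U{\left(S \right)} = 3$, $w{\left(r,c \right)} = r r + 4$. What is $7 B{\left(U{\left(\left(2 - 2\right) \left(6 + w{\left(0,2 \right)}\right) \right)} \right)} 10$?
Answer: $2520$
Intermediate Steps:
$w{\left(r,c \right)} = 4 + r^{2}$ ($w{\left(r,c \right)} = r^{2} + 4 = 4 + r^{2}$)
$U{\left(S \right)} = 1$ ($U{\left(S \right)} = \frac{1}{3} \cdot 3 = 1$)
$B{\left(p \right)} = 27 + 9 p$ ($B{\left(p \right)} = 3 \cdot 3 \left(p + 3\right) = 3 \cdot 3 \left(3 + p\right) = 3 \left(9 + 3 p\right) = 27 + 9 p$)
$7 B{\left(U{\left(\left(2 - 2\right) \left(6 + w{\left(0,2 \right)}\right) \right)} \right)} 10 = 7 \left(27 + 9 \cdot 1\right) 10 = 7 \left(27 + 9\right) 10 = 7 \cdot 36 \cdot 10 = 252 \cdot 10 = 2520$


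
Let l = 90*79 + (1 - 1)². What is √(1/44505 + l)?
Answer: √1564749074695/14835 ≈ 84.321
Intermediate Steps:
l = 7110 (l = 7110 + 0² = 7110 + 0 = 7110)
√(1/44505 + l) = √(1/44505 + 7110) = √(316430551/44505) = √1564749074695/14835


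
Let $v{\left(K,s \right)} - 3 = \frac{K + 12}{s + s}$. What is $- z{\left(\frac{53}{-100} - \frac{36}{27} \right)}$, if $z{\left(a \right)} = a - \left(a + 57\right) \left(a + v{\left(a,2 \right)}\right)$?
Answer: $\frac{14706781}{72000} \approx 204.26$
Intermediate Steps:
$v{\left(K,s \right)} = 3 + \frac{12 + K}{2 s}$ ($v{\left(K,s \right)} = 3 + \frac{K + 12}{s + s} = 3 + \frac{12 + K}{2 s}$)
$z{\left(a \right)} = a - \left(6 + \frac{5 a}{4}\right) \left(57 + a\right)$ ($z{\left(a \right)} = a - \left(a + 57\right) \left(a + \frac{12 + a + 6 \cdot 2}{2 \cdot 2}\right) = a - \left(57 + a\right) \left(a + \frac{1}{2} \cdot \frac{1}{2} \left(12 + a + 12\right)\right) = a - \left(57 + a\right) \left(a + \frac{1}{2} \cdot \frac{1}{2} \left(24 + a\right)\right) = a - \left(57 + a\right) \left(a + \left(6 + \frac{a}{4}\right)\right) = a - \left(57 + a\right) \left(6 + \frac{5 a}{4}\right) = a - \left(6 + \frac{5 a}{4}\right) \left(57 + a\right)$)
$- z{\left(\frac{53}{-100} - \frac{36}{27} \right)} = - (-342 - \frac{305 \left(\frac{53}{-100} - \frac{36}{27}\right)}{4} - \frac{5 \left(\frac{53}{-100} - \frac{36}{27}\right)^{2}}{4}) = - (-342 - \frac{305 \left(53 \left(- \frac{1}{100}\right) - \frac{4}{3}\right)}{4} - \frac{5 \left(53 \left(- \frac{1}{100}\right) - \frac{4}{3}\right)^{2}}{4}) = - (-342 - \frac{305 \left(- \frac{53}{100} - \frac{4}{3}\right)}{4} - \frac{5 \left(- \frac{53}{100} - \frac{4}{3}\right)^{2}}{4}) = - (-342 - - \frac{34099}{240} - \frac{5 \left(- \frac{559}{300}\right)^{2}}{4}) = - (-342 + \frac{34099}{240} - \frac{312481}{72000}) = \left(-1\right) \left(- \frac{14706781}{72000}\right) = \frac{14706781}{72000}$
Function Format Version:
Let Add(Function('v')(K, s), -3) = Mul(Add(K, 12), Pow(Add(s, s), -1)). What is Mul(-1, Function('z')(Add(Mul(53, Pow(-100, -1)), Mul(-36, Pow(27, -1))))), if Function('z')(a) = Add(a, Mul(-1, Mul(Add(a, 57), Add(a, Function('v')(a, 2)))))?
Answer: Rational(14706781, 72000) ≈ 204.26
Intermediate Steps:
Function('v')(K, s) = Add(3, Mul(Rational(1, 2), Pow(s, -1), Add(12, K))) (Function('v')(K, s) = Add(3, Mul(Add(K, 12), Pow(Add(s, s), -1))) = Add(3, Mul(Add(12, K), Pow(Mul(2, s), -1))) = Add(3, Mul(Add(12, K), Mul(Rational(1, 2), Pow(s, -1)))) = Add(3, Mul(Rational(1, 2), Pow(s, -1), Add(12, K))))
Function('z')(a) = Add(a, Mul(-1, Add(6, Mul(Rational(5, 4), a)), Add(57, a))) (Function('z')(a) = Add(a, Mul(-1, Mul(Add(a, 57), Add(a, Mul(Rational(1, 2), Pow(2, -1), Add(12, a, Mul(6, 2))))))) = Add(a, Mul(-1, Mul(Add(57, a), Add(a, Mul(Rational(1, 2), Rational(1, 2), Add(12, a, 12)))))) = Add(a, Mul(-1, Mul(Add(57, a), Add(a, Mul(Rational(1, 2), Rational(1, 2), Add(24, a)))))) = Add(a, Mul(-1, Mul(Add(57, a), Add(a, Add(6, Mul(Rational(1, 4), a)))))) = Add(a, Mul(-1, Mul(Add(57, a), Add(6, Mul(Rational(5, 4), a))))) = Add(a, Mul(-1, Mul(Add(6, Mul(Rational(5, 4), a)), Add(57, a)))) = Add(a, Mul(-1, Add(6, Mul(Rational(5, 4), a)), Add(57, a))))
Mul(-1, Function('z')(Add(Mul(53, Pow(-100, -1)), Mul(-36, Pow(27, -1))))) = Mul(-1, Add(-342, Mul(Rational(-305, 4), Add(Mul(53, Pow(-100, -1)), Mul(-36, Pow(27, -1)))), Mul(Rational(-5, 4), Pow(Add(Mul(53, Pow(-100, -1)), Mul(-36, Pow(27, -1))), 2)))) = Mul(-1, Add(-342, Mul(Rational(-305, 4), Add(Mul(53, Rational(-1, 100)), Mul(-36, Rational(1, 27)))), Mul(Rational(-5, 4), Pow(Add(Mul(53, Rational(-1, 100)), Mul(-36, Rational(1, 27))), 2)))) = Mul(-1, Add(-342, Mul(Rational(-305, 4), Add(Rational(-53, 100), Rational(-4, 3))), Mul(Rational(-5, 4), Pow(Add(Rational(-53, 100), Rational(-4, 3)), 2)))) = Mul(-1, Add(-342, Mul(Rational(-305, 4), Rational(-559, 300)), Mul(Rational(-5, 4), Pow(Rational(-559, 300), 2)))) = Mul(-1, Add(-342, Rational(34099, 240), Mul(Rational(-5, 4), Rational(312481, 90000)))) = Mul(-1, Add(-342, Rational(34099, 240), Rational(-312481, 72000))) = Mul(-1, Rational(-14706781, 72000)) = Rational(14706781, 72000)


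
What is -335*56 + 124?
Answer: -18636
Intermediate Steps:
-335*56 + 124 = -18760 + 124 = -18636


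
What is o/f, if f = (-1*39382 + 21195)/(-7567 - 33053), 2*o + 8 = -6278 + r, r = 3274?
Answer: -61173720/18187 ≈ -3363.6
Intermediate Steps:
o = -1506 (o = -4 + (-6278 + 3274)/2 = -4 + (1/2)*(-3004) = -4 - 1502 = -1506)
f = 18187/40620 (f = (-39382 + 21195)/(-40620) = -18187*(-1/40620) = 18187/40620 ≈ 0.44774)
o/f = -1506/18187/40620 = -1506*40620/18187 = -61173720/18187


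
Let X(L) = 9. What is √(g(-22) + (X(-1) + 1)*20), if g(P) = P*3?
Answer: √134 ≈ 11.576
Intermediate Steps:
g(P) = 3*P
√(g(-22) + (X(-1) + 1)*20) = √(3*(-22) + (9 + 1)*20) = √(-66 + 10*20) = √(-66 + 200) = √134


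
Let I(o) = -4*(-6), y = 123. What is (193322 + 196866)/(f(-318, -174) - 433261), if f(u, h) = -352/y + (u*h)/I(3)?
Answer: -95986248/106015757 ≈ -0.90540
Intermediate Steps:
I(o) = 24
f(u, h) = -352/123 + h*u/24 (f(u, h) = -352/123 + (u*h)/24 = -352*1/123 + (h*u)*(1/24) = -352/123 + h*u/24)
(193322 + 196866)/(f(-318, -174) - 433261) = (193322 + 196866)/((-352/123 + (1/24)*(-174)*(-318)) - 433261) = 390188/((-352/123 + 4611/2) - 433261) = 390188/(566449/246 - 433261) = 390188/(-106015757/246) = 390188*(-246/106015757) = -95986248/106015757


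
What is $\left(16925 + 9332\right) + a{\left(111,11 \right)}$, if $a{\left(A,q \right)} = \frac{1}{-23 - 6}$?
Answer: $\frac{761452}{29} \approx 26257.0$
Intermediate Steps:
$a{\left(A,q \right)} = - \frac{1}{29}$ ($a{\left(A,q \right)} = \frac{1}{-29} = - \frac{1}{29}$)
$\left(16925 + 9332\right) + a{\left(111,11 \right)} = \left(16925 + 9332\right) - \frac{1}{29} = 26257 - \frac{1}{29} = \frac{761452}{29}$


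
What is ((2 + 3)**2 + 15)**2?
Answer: 1600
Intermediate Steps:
((2 + 3)**2 + 15)**2 = (5**2 + 15)**2 = (25 + 15)**2 = 40**2 = 1600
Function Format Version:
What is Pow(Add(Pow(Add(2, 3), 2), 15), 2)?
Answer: 1600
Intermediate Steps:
Pow(Add(Pow(Add(2, 3), 2), 15), 2) = Pow(Add(Pow(5, 2), 15), 2) = Pow(Add(25, 15), 2) = Pow(40, 2) = 1600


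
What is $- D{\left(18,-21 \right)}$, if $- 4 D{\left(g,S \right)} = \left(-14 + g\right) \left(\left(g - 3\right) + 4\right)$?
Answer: $19$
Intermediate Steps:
$D{\left(g,S \right)} = - \frac{\left(1 + g\right) \left(-14 + g\right)}{4}$ ($D{\left(g,S \right)} = - \frac{\left(-14 + g\right) \left(\left(g - 3\right) + 4\right)}{4} = - \frac{\left(-14 + g\right) \left(\left(-3 + g\right) + 4\right)}{4} = - \frac{\left(-14 + g\right) \left(1 + g\right)}{4} = - \frac{\left(1 + g\right) \left(-14 + g\right)}{4}$)
$- D{\left(18,-21 \right)} = - (\frac{7}{2} - \frac{18^{2}}{4} + \frac{13}{4} \cdot 18) = - (\frac{7}{2} - 81 + \frac{117}{2}) = \left(-1\right) \left(-19\right) = 19$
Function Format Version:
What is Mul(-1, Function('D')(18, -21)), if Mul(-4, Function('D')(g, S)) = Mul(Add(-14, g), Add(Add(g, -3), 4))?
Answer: 19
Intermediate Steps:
Function('D')(g, S) = Mul(Rational(-1, 4), Add(1, g), Add(-14, g)) (Function('D')(g, S) = Mul(Rational(-1, 4), Mul(Add(-14, g), Add(Add(g, -3), 4))) = Mul(Rational(-1, 4), Mul(Add(-14, g), Add(Add(-3, g), 4))) = Mul(Rational(-1, 4), Mul(Add(-14, g), Add(1, g))) = Mul(Rational(-1, 4), Mul(Add(1, g), Add(-14, g))) = Mul(Rational(-1, 4), Add(1, g), Add(-14, g)))
Mul(-1, Function('D')(18, -21)) = Mul(-1, Add(Rational(7, 2), Mul(Rational(-1, 4), Pow(18, 2)), Mul(Rational(13, 4), 18))) = Mul(-1, Add(Rational(7, 2), Mul(Rational(-1, 4), 324), Rational(117, 2))) = Mul(-1, Add(Rational(7, 2), -81, Rational(117, 2))) = Mul(-1, -19) = 19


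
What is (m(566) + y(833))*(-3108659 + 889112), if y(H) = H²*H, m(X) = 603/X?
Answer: -726132344280359115/566 ≈ -1.2829e+15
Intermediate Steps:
y(H) = H³
(m(566) + y(833))*(-3108659 + 889112) = (603/566 + 833³)*(-3108659 + 889112) = (603*(1/566) + 578009537)*(-2219547) = (603/566 + 578009537)*(-2219547) = (327153398545/566)*(-2219547) = -726132344280359115/566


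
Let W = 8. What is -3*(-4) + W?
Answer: 20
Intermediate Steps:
-3*(-4) + W = -3*(-4) + 8 = 12 + 8 = 20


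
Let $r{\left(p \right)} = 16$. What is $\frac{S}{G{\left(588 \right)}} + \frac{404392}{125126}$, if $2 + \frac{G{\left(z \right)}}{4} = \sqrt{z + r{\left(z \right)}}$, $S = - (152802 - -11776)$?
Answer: $- \frac{5026929107}{37537800} - \frac{82289 \sqrt{151}}{600} \approx -1819.2$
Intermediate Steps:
$S = -164578$ ($S = - (152802 + 11776) = \left(-1\right) 164578 = -164578$)
$G{\left(z \right)} = -8 + 4 \sqrt{16 + z}$ ($G{\left(z \right)} = -8 + 4 \sqrt{z + 16} = -8 + 4 \sqrt{16 + z}$)
$\frac{S}{G{\left(588 \right)}} + \frac{404392}{125126} = - \frac{164578}{-8 + 4 \sqrt{16 + 588}} + \frac{404392}{125126} = - \frac{164578}{-8 + 4 \sqrt{604}} + 404392 \cdot \frac{1}{125126} = - \frac{164578}{-8 + 4 \cdot 2 \sqrt{151}} + \frac{202196}{62563} = - \frac{164578}{-8 + 8 \sqrt{151}} + \frac{202196}{62563} = \frac{202196}{62563} - \frac{164578}{-8 + 8 \sqrt{151}}$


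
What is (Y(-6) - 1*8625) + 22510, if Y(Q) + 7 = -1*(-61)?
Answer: 13939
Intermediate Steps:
Y(Q) = 54 (Y(Q) = -7 - 1*(-61) = -7 + 61 = 54)
(Y(-6) - 1*8625) + 22510 = (54 - 1*8625) + 22510 = (54 - 8625) + 22510 = -8571 + 22510 = 13939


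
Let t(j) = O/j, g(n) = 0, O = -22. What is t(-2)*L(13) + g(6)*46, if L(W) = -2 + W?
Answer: 121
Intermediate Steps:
t(j) = -22/j
t(-2)*L(13) + g(6)*46 = (-22/(-2))*(-2 + 13) + 0*46 = -22*(-1/2)*11 + 0 = 11*11 + 0 = 121 + 0 = 121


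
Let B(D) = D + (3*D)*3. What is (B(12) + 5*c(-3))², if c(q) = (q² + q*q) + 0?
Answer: 44100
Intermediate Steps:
c(q) = 2*q² (c(q) = (q² + q²) + 0 = 2*q² + 0 = 2*q²)
B(D) = 10*D (B(D) = D + 9*D = 10*D)
(B(12) + 5*c(-3))² = (10*12 + 5*(2*(-3)²))² = (120 + 5*(2*9))² = (120 + 5*18)² = (120 + 90)² = 210² = 44100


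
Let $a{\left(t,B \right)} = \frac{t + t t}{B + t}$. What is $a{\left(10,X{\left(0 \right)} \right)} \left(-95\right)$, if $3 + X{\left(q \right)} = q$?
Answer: $- \frac{10450}{7} \approx -1492.9$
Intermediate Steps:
$X{\left(q \right)} = -3 + q$
$a{\left(t,B \right)} = \frac{t + t^{2}}{B + t}$
$a{\left(10,X{\left(0 \right)} \right)} \left(-95\right) = \frac{10 \left(1 + 10\right)}{\left(-3 + 0\right) + 10} \left(-95\right) = 10 \frac{1}{-3 + 10} \cdot 11 \left(-95\right) = 10 \cdot \frac{1}{7} \cdot 11 \left(-95\right) = \frac{110}{7} \left(-95\right) = - \frac{10450}{7}$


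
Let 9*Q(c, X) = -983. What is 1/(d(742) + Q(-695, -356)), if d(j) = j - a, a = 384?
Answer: 9/2239 ≈ 0.0040196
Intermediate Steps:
Q(c, X) = -983/9 (Q(c, X) = (⅑)*(-983) = -983/9)
d(j) = -384 + j (d(j) = j - 1*384 = j - 384 = -384 + j)
1/(d(742) + Q(-695, -356)) = 1/((-384 + 742) - 983/9) = 1/(358 - 983/9) = 1/(2239/9) = 9/2239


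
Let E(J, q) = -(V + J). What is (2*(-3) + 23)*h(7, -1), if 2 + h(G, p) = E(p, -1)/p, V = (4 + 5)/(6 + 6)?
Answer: -153/4 ≈ -38.250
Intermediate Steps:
V = ¾ (V = 9/12 = 9*(1/12) = ¾ ≈ 0.75000)
E(J, q) = -¾ - J (E(J, q) = -(¾ + J) = -¾ - J)
h(G, p) = -2 + (-¾ - p)/p
(2*(-3) + 23)*h(7, -1) = (2*(-3) + 23)*(-3 - ¾/(-1)) = (-6 + 23)*(-3 - ¾*(-1)) = 17*(-3 + ¾) = 17*(-9/4) = -153/4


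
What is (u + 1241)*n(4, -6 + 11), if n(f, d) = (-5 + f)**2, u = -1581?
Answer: -340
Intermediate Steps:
(u + 1241)*n(4, -6 + 11) = (-1581 + 1241)*(-5 + 4)**2 = -340*(-1)**2 = -340*1 = -340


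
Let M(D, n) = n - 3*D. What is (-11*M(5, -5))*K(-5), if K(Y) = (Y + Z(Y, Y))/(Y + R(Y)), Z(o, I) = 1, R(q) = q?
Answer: 88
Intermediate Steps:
K(Y) = (1 + Y)/(2*Y) (K(Y) = (Y + 1)/(Y + Y) = (1 + Y)/((2*Y)) = (1 + Y)*(1/(2*Y)) = (1 + Y)/(2*Y))
(-11*M(5, -5))*K(-5) = (-11*(-5 - 3*5))*((1/2)*(1 - 5)/(-5)) = (-11*(-5 - 15))*((1/2)*(-1/5)*(-4)) = -11*(-20)*(2/5) = 220*(2/5) = 88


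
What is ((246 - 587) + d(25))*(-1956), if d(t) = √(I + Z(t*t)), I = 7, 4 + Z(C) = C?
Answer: 666996 - 3912*√157 ≈ 6.1798e+5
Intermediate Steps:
Z(C) = -4 + C
d(t) = √(3 + t²) (d(t) = √(7 + (-4 + t*t)) = √(7 + (-4 + t²)) = √(3 + t²))
((246 - 587) + d(25))*(-1956) = ((246 - 587) + √(3 + 25²))*(-1956) = (-341 + √(3 + 625))*(-1956) = (-341 + √628)*(-1956) = (-341 + 2*√157)*(-1956) = 666996 - 3912*√157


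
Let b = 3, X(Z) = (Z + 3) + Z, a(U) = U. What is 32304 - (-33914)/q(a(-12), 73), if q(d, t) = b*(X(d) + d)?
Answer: 3164182/99 ≈ 31961.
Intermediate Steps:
X(Z) = 3 + 2*Z (X(Z) = (3 + Z) + Z = 3 + 2*Z)
q(d, t) = 9 + 9*d (q(d, t) = 3*((3 + 2*d) + d) = 3*(3 + 3*d) = 9 + 9*d)
32304 - (-33914)/q(a(-12), 73) = 32304 - (-33914)/(9 + 9*(-12)) = 32304 - (-33914)/(9 - 108) = 32304 - (-33914)/(-99) = 32304 - (-33914)*(-1)/99 = 32304 - 1*33914/99 = 32304 - 33914/99 = 3164182/99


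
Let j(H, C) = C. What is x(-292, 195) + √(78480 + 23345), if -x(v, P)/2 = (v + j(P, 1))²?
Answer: -169362 + 5*√4073 ≈ -1.6904e+5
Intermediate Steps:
x(v, P) = -2*(1 + v)² (x(v, P) = -2*(v + 1)² = -2*(1 + v)²)
x(-292, 195) + √(78480 + 23345) = -2*(1 - 292)² + √(78480 + 23345) = -2*(-291)² + √101825 = -2*84681 + 5*√4073 = -169362 + 5*√4073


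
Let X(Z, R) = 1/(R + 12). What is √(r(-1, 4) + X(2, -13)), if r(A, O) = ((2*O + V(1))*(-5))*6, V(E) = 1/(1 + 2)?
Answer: I*√251 ≈ 15.843*I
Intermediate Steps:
V(E) = ⅓ (V(E) = 1/3 = ⅓)
X(Z, R) = 1/(12 + R)
r(A, O) = -10 - 60*O (r(A, O) = ((2*O + ⅓)*(-5))*6 = ((⅓ + 2*O)*(-5))*6 = (-5/3 - 10*O)*6 = -10 - 60*O)
√(r(-1, 4) + X(2, -13)) = √((-10 - 60*4) + 1/(12 - 13)) = √((-10 - 240) + 1/(-1)) = √(-250 - 1) = √(-251) = I*√251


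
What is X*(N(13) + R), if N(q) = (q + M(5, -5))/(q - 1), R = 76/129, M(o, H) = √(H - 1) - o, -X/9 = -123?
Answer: 59778/43 + 369*I*√6/4 ≈ 1390.2 + 225.97*I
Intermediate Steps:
X = 1107 (X = -9*(-123) = 1107)
M(o, H) = √(-1 + H) - o
R = 76/129 (R = 76*(1/129) = 76/129 ≈ 0.58915)
N(q) = (-5 + q + I*√6)/(-1 + q) (N(q) = (q + (√(-1 - 5) - 1*5))/(q - 1) = (q + (√(-6) - 5))/(-1 + q) = (q + (I*√6 - 5))/(-1 + q) = (q + (-5 + I*√6))/(-1 + q) = (-5 + q + I*√6)/(-1 + q))
X*(N(13) + R) = 1107*((-5 + 13 + I*√6)/(-1 + 13) + 76/129) = 1107*((8 + I*√6)/12 + 76/129) = 1107*((⅔ + I*√6/12) + 76/129) = 1107*(54/43 + I*√6/12) = 59778/43 + 369*I*√6/4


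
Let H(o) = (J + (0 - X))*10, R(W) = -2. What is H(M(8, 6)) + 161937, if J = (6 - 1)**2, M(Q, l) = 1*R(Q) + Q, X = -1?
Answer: 162197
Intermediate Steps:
M(Q, l) = -2 + Q (M(Q, l) = 1*(-2) + Q = -2 + Q)
J = 25 (J = 5**2 = 25)
H(o) = 260 (H(o) = (25 + (0 - 1*(-1)))*10 = (25 + (0 + 1))*10 = (25 + 1)*10 = 26*10 = 260)
H(M(8, 6)) + 161937 = 260 + 161937 = 162197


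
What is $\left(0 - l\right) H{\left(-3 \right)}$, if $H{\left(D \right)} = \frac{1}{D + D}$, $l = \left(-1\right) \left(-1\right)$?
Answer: $\frac{1}{6} \approx 0.16667$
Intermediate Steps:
$l = 1$
$H{\left(D \right)} = \frac{1}{2 D}$
$\left(0 - l\right) H{\left(-3 \right)} = \left(0 - 1\right) \frac{1}{2 \left(-3\right)} = \left(0 - 1\right) \frac{1}{2} \left(- \frac{1}{3}\right) = \left(-1\right) \left(- \frac{1}{6}\right) = \frac{1}{6}$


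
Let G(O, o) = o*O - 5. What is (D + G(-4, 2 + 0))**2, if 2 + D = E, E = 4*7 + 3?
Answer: 256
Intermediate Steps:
G(O, o) = -5 + O*o (G(O, o) = O*o - 5 = -5 + O*o)
E = 31 (E = 28 + 3 = 31)
D = 29 (D = -2 + 31 = 29)
(D + G(-4, 2 + 0))**2 = (29 + (-5 - 4*(2 + 0)))**2 = (29 + (-5 - 4*2))**2 = (29 + (-5 - 8))**2 = (29 - 13)**2 = 16**2 = 256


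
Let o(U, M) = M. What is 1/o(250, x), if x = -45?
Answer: -1/45 ≈ -0.022222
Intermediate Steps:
1/o(250, x) = 1/(-45) = -1/45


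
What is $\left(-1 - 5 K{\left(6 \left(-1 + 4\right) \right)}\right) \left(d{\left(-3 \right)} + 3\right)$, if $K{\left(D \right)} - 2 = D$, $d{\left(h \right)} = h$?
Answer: $0$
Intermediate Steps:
$K{\left(D \right)} = 2 + D$
$\left(-1 - 5 K{\left(6 \left(-1 + 4\right) \right)}\right) \left(d{\left(-3 \right)} + 3\right) = \left(-1 - 5 \left(2 + 6 \left(-1 + 4\right)\right)\right) \left(-3 + 3\right) = \left(-1 - 5 \left(2 + 6 \cdot 3\right)\right) 0 = \left(-1 - 5 \left(2 + 18\right)\right) 0 = \left(-1 - 100\right) 0 = \left(-101\right) 0 = 0$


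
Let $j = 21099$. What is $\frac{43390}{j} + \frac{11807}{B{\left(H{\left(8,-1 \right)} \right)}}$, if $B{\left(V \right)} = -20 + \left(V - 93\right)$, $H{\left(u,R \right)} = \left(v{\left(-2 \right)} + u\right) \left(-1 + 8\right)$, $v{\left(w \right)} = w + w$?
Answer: $- \frac{245427743}{1793415} \approx -136.85$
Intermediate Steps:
$v{\left(w \right)} = 2 w$
$H{\left(u,R \right)} = -28 + 7 u$ ($H{\left(u,R \right)} = \left(2 \left(-2\right) + u\right) \left(-1 + 8\right) = \left(-4 + u\right) 7 = -28 + 7 u$)
$B{\left(V \right)} = -113 + V$ ($B{\left(V \right)} = -20 + \left(-93 + V\right) = -113 + V$)
$\frac{43390}{j} + \frac{11807}{B{\left(H{\left(8,-1 \right)} \right)}} = \frac{43390}{21099} + \frac{11807}{-113 + \left(-28 + 7 \cdot 8\right)} = 43390 \cdot \frac{1}{21099} + \frac{11807}{-113 + \left(-28 + 56\right)} = \frac{43390}{21099} + \frac{11807}{-113 + 28} = \frac{43390}{21099} + \frac{11807}{-85} = \frac{43390}{21099} + 11807 \left(- \frac{1}{85}\right) = \frac{43390}{21099} - \frac{11807}{85} = - \frac{245427743}{1793415}$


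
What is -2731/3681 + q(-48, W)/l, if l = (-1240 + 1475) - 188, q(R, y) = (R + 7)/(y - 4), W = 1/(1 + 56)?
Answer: -20534542/39272589 ≈ -0.52287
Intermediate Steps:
W = 1/57 ≈ 0.017544
q(R, y) = (7 + R)/(-4 + y)
l = 47 (l = 235 - 188 = 47)
-2731/3681 + q(-48, W)/l = -2731/3681 + ((7 - 48)/(-4 + 1/57))/47 = -2731*1/3681 + (-41/(-227/57))*(1/47) = -2731/3681 - 57/227*(-41)*(1/47) = -2731/3681 + (2337/227)*(1/47) = -2731/3681 + 2337/10669 = -20534542/39272589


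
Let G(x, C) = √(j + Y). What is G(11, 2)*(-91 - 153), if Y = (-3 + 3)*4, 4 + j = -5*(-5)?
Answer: -244*√21 ≈ -1118.1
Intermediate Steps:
j = 21 (j = -4 - 5*(-5) = -4 + 25 = 21)
Y = 0 (Y = 0*4 = 0)
G(x, C) = √21 (G(x, C) = √(21 + 0) = √21)
G(11, 2)*(-91 - 153) = √21*(-91 - 153) = √21*(-244) = -244*√21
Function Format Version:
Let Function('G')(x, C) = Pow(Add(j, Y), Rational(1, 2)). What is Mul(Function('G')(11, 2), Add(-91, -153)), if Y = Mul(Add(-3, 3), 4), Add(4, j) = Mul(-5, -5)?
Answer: Mul(-244, Pow(21, Rational(1, 2))) ≈ -1118.1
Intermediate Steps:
j = 21 (j = Add(-4, Mul(-5, -5)) = Add(-4, 25) = 21)
Y = 0 (Y = Mul(0, 4) = 0)
Function('G')(x, C) = Pow(21, Rational(1, 2)) (Function('G')(x, C) = Pow(Add(21, 0), Rational(1, 2)) = Pow(21, Rational(1, 2)))
Mul(Function('G')(11, 2), Add(-91, -153)) = Mul(Pow(21, Rational(1, 2)), Add(-91, -153)) = Mul(Pow(21, Rational(1, 2)), -244) = Mul(-244, Pow(21, Rational(1, 2)))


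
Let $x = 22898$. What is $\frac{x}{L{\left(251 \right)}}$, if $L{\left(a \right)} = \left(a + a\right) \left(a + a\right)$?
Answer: $\frac{11449}{126002} \approx 0.090864$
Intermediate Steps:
$L{\left(a \right)} = 4 a^{2}$ ($L{\left(a \right)} = 2 a 2 a = 4 a^{2}$)
$\frac{x}{L{\left(251 \right)}} = \frac{22898}{4 \cdot 251^{2}} = \frac{22898}{4 \cdot 63001} = \frac{22898}{252004} = 22898 \cdot \frac{1}{252004} = \frac{11449}{126002}$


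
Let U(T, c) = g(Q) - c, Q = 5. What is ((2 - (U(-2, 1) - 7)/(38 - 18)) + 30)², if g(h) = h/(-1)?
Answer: 426409/400 ≈ 1066.0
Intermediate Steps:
g(h) = -h (g(h) = h*(-1) = -h)
U(T, c) = -5 - c (U(T, c) = -1*5 - c = -5 - c)
((2 - (U(-2, 1) - 7)/(38 - 18)) + 30)² = ((2 - ((-5 - 1*1) - 7)/(38 - 18)) + 30)² = ((2 - ((-5 - 1) - 7)/20) + 30)² = ((2 - (-6 - 7)/20) + 30)² = ((2 - (-13)/20) + 30)² = ((2 - 1*(-13/20)) + 30)² = ((2 + 13/20) + 30)² = (53/20 + 30)² = (653/20)² = 426409/400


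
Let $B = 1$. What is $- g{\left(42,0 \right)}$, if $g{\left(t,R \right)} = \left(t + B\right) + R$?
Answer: $-43$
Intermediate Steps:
$g{\left(t,R \right)} = 1 + R + t$ ($g{\left(t,R \right)} = \left(t + 1\right) + R = \left(1 + t\right) + R = 1 + R + t$)
$- g{\left(42,0 \right)} = - (1 + 0 + 42) = \left(-1\right) 43 = -43$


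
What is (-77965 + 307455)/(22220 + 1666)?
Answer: 114745/11943 ≈ 9.6077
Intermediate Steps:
(-77965 + 307455)/(22220 + 1666) = 229490/23886 = 229490*(1/23886) = 114745/11943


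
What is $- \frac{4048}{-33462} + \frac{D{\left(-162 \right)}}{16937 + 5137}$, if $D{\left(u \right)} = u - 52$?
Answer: $\frac{47899}{430443} \approx 0.11128$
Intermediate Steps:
$D{\left(u \right)} = -52 + u$
$- \frac{4048}{-33462} + \frac{D{\left(-162 \right)}}{16937 + 5137} = - \frac{4048}{-33462} + \frac{-52 - 162}{16937 + 5137} = \left(-4048\right) \left(- \frac{1}{33462}\right) - \frac{214}{22074} = \frac{184}{1521} - \frac{107}{11037} = \frac{47899}{430443}$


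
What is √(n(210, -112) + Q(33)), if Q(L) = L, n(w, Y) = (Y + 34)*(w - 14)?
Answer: 3*I*√1695 ≈ 123.51*I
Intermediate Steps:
n(w, Y) = (-14 + w)*(34 + Y) (n(w, Y) = (34 + Y)*(-14 + w) = (-14 + w)*(34 + Y))
√(n(210, -112) + Q(33)) = √((-476 - 14*(-112) + 34*210 - 112*210) + 33) = √((-476 + 1568 + 7140 - 23520) + 33) = √(-15288 + 33) = √(-15255) = 3*I*√1695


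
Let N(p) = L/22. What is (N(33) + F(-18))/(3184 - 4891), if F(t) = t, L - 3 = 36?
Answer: 119/12518 ≈ 0.0095063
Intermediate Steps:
L = 39 (L = 3 + 36 = 39)
N(p) = 39/22
(N(33) + F(-18))/(3184 - 4891) = (39/22 - 18)/(3184 - 4891) = -357/22/(-1707) = -357/22*(-1/1707) = 119/12518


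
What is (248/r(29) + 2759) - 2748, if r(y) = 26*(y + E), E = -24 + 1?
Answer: 491/39 ≈ 12.590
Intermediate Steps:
E = -23
r(y) = -598 + 26*y (r(y) = 26*(y - 23) = 26*(-23 + y) = -598 + 26*y)
(248/r(29) + 2759) - 2748 = (248/(-598 + 26*29) + 2759) - 2748 = (248/(-598 + 754) + 2759) - 2748 = (248/156 + 2759) - 2748 = (248*(1/156) + 2759) - 2748 = (62/39 + 2759) - 2748 = 107663/39 - 2748 = 491/39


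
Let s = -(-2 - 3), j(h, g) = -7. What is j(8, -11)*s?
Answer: -35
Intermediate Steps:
s = 5 (s = -1*(-5) = 5)
j(8, -11)*s = -7*5 = -35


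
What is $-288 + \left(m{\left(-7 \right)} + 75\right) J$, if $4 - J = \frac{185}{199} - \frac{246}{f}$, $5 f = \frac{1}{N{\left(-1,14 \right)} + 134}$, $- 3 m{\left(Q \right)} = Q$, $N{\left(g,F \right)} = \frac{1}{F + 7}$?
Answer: $\frac{53284585912}{4179} \approx 1.2751 \cdot 10^{7}$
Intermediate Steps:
$N{\left(g,F \right)} = \frac{1}{7 + F}$
$m{\left(Q \right)} = - \frac{Q}{3}$
$f = \frac{21}{14075}$ ($f = \frac{1}{5 \left(\frac{1}{7 + 14} + 134\right)} = \frac{1}{5 \left(\frac{1}{21} + 134\right)} = \frac{1}{5 \cdot \frac{2815}{21}} = \frac{1}{5} \cdot \frac{21}{2815} = \frac{21}{14075} \approx 0.001492$)
$J = \frac{229680127}{1393}$ ($J = 4 - \left(\frac{185}{199} - \frac{246}{\frac{21}{14075}}\right) = 4 - \left(185 \cdot \frac{1}{199} - \frac{1154150}{7}\right) = 4 - \left(\frac{185}{199} - \frac{1154150}{7}\right) = 4 - - \frac{229674555}{1393} = 4 + \frac{229674555}{1393} = \frac{229680127}{1393} \approx 1.6488 \cdot 10^{5}$)
$-288 + \left(m{\left(-7 \right)} + 75\right) J = -288 + \left(\left(- \frac{1}{3}\right) \left(-7\right) + 75\right) \frac{229680127}{1393} = -288 + \left(\frac{7}{3} + 75\right) \frac{229680127}{1393} = -288 + \frac{232}{3} \cdot \frac{229680127}{1393} = -288 + \frac{53285789464}{4179} = \frac{53284585912}{4179}$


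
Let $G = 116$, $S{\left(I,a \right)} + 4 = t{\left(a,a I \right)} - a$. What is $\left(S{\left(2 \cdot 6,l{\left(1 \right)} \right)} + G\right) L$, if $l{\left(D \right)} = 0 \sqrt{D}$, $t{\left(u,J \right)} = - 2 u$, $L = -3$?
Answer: $-336$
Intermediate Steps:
$l{\left(D \right)} = 0$
$S{\left(I,a \right)} = -4 - 3 a$
$\left(S{\left(2 \cdot 6,l{\left(1 \right)} \right)} + G\right) L = \left(\left(-4 - 0\right) + 116\right) \left(-3\right) = \left(\left(-4 + 0\right) + 116\right) \left(-3\right) = \left(-4 + 116\right) \left(-3\right) = 112 \left(-3\right) = -336$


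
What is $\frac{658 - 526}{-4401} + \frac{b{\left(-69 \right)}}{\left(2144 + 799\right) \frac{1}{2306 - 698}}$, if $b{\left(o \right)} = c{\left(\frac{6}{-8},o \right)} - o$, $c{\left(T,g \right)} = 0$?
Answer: $\frac{6023596}{159903} \approx 37.67$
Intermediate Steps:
$b{\left(o \right)} = - o$ ($b{\left(o \right)} = 0 - o = - o$)
$\frac{658 - 526}{-4401} + \frac{b{\left(-69 \right)}}{\left(2144 + 799\right) \frac{1}{2306 - 698}} = \frac{658 - 526}{-4401} + \frac{\left(-1\right) \left(-69\right)}{\left(2144 + 799\right) \frac{1}{2306 - 698}} = 132 \left(- \frac{1}{4401}\right) + \frac{69}{2943 \cdot \frac{1}{1608}} = - \frac{44}{1467} + \frac{69}{2943 \cdot \frac{1}{1608}} = - \frac{44}{1467} + \frac{69}{\frac{981}{536}} = - \frac{44}{1467} + 69 \cdot \frac{536}{981} = - \frac{44}{1467} + \frac{12328}{327} = \frac{6023596}{159903}$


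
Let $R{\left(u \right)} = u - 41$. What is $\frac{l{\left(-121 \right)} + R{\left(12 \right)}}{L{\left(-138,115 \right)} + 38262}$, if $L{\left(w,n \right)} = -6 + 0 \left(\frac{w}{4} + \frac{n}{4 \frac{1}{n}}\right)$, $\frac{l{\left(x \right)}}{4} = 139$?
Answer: $\frac{527}{38256} \approx 0.013776$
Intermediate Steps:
$R{\left(u \right)} = -41 + u$ ($R{\left(u \right)} = u - 41 = -41 + u$)
$l{\left(x \right)} = 556$ ($l{\left(x \right)} = 4 \cdot 139 = 556$)
$L{\left(w,n \right)} = -6$ ($L{\left(w,n \right)} = -6 + 0 \left(w \frac{1}{4} + n \frac{n}{4}\right) = -6 + 0 \left(\frac{w}{4} + \frac{n^{2}}{4}\right) = -6 + 0 = -6$)
$\frac{l{\left(-121 \right)} + R{\left(12 \right)}}{L{\left(-138,115 \right)} + 38262} = \frac{556 + \left(-41 + 12\right)}{-6 + 38262} = \frac{556 - 29}{38256} = 527 \cdot \frac{1}{38256} = \frac{527}{38256}$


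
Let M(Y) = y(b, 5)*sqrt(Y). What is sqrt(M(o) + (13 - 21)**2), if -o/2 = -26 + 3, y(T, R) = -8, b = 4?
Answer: 2*sqrt(16 - 2*sqrt(46)) ≈ 3.1211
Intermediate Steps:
o = 46 (o = -2*(-26 + 3) = -2*(-23) = 46)
M(Y) = -8*sqrt(Y)
sqrt(M(o) + (13 - 21)**2) = sqrt(-8*sqrt(46) + (13 - 21)**2) = sqrt(-8*sqrt(46) + (-8)**2) = sqrt(-8*sqrt(46) + 64) = sqrt(64 - 8*sqrt(46))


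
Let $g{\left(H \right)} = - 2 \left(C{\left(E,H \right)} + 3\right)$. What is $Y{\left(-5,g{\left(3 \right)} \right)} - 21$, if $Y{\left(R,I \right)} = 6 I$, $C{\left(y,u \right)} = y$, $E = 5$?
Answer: $-117$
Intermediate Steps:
$g{\left(H \right)} = -16$ ($g{\left(H \right)} = - 2 \left(5 + 3\right) = \left(-2\right) 8 = -16$)
$Y{\left(-5,g{\left(3 \right)} \right)} - 21 = 6 \left(-16\right) - 21 = -96 - 21 = -117$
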